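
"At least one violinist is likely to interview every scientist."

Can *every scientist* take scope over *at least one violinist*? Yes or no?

Yes

The matrix predicate is a raising verb, whose infinitival complement is not a scope island — *every scientist* can QR into the matrix clause.
No island intervenes, so both surface and inverse scope are derivable.
So *every scientist* > *at least one violinist* is among the available readings.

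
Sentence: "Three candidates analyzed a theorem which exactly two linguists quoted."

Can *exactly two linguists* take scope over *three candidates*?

No

Structurally, *exactly two linguists* is inside the relative clause *which exactly two linguists quoted* modifying *a theorem*.
Relative clauses are scope islands: a quantifier cannot QR out of a relative clause to take scope in the matrix clause.
There is no licit LF on which *exactly two linguists* c-commands *three candidates*.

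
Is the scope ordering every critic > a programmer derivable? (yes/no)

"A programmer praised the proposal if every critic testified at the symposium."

No

*every critic* is embedded in the adjunct clause *if every critic testified at the symposium*.
Since the clause is an adjunct (not a complement), the Adjunct Condition blocks QR across its edge.
So the wide-scope reading for *every critic* is blocked.
(Only the surface reading survives: one fixed programmer with respect to all the relevant critics.)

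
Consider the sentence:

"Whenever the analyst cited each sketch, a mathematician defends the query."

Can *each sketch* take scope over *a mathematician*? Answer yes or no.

The DP *each sketch* is contained in the adjunct clause *whenever the analyst cited each sketch*.
Adverbial clauses are not L-marked, so they are barriers for QR — the quantifier cannot escape the adjunct.
*each sketch* is confined to the island and cannot take scope over *a mathematician*.

No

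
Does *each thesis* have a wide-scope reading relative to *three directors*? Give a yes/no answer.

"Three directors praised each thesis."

Both DPs are arguments of the same predicate; there is no clause or island boundary between them.
Clause-internal QR can adjoin the lower DP above the subject, yielding the inverse reading.
Both orderings are possible: *three directors* > *each thesis* and *each thesis* > *three directors*.

Yes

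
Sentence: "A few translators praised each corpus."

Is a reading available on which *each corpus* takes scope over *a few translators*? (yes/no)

Both DPs are arguments of the same predicate; there is no clause or island boundary between them.
Ordinary QR to a clause-peripheral position gives the wide-scope LF for the lower DP.

Yes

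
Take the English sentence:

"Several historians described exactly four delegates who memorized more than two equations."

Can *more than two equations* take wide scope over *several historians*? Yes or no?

Structurally, *more than two equations* is inside the relative clause *who memorized more than two equations* modifying *exactly four delegates*.
QR out of a relative clause is ruled out by the relative-clause island constraint.
So *more than two equations* cannot raise high enough to outscope *several historians*; only the surface ordering *several historians* > *more than two equations* is available.

No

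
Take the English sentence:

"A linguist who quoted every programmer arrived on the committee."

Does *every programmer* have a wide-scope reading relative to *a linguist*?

No

The DP *every programmer* is contained in the relative clause *who quoted every programmer*.
Relative clauses block scope extraction: QR cannot target a position outside the modified NP.
Hence only narrow scope for *every programmer* (under *a linguist*) survives.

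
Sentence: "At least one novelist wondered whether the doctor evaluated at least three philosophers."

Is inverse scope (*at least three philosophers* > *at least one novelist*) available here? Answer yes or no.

No

*at least three philosophers* is embedded in the embedded question *whether the doctor evaluated at least three philosophers*.
Embedded questions are wh-islands: a quantifier inside an indirect question cannot QR into the matrix clause.
There is no licit LF on which *at least three philosophers* c-commands *at least one novelist*.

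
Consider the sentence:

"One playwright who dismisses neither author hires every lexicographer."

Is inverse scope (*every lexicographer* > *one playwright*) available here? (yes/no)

The RC *who dismisses neither author* is an island, but *every lexicographer* is not inside it — it is the matrix object, a clausemate of *one playwright*.
Nothing blocks QR of the lower DP to a position above the higher one, so inverse scope is available.
Both orderings are possible: *one playwright* > *every lexicographer* and *every lexicographer* > *one playwright*.

Yes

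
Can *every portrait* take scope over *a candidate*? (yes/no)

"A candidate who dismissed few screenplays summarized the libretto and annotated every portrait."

Structurally, *every portrait* is inside one conjunct of the coordinate structure (*annotated every portrait*).
Asymmetric QR out of one conjunct violates the Coordinate Structure Constraint.
So *every portrait* cannot raise high enough to outscope *a candidate*; only the surface ordering *a candidate* > *every portrait* is available.

No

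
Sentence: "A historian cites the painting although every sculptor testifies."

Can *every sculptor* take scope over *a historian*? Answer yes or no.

No

The DP *every sculptor* is contained in the adjunct clause *although every sculptor testifies*.
Adjuncts are opaque for quantifier raising; a quantifier in an adjunct stays inside it.
*every sculptor* > *a historian* would require crossing that boundary, which is illicit.
(Only the surface reading survives: one fixed historian with respect to all the relevant sculptors.)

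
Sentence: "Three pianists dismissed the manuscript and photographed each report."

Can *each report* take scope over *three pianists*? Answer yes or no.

No

The DP *each report* is contained in one conjunct of the coordinate structure (*photographed each report*).
Asymmetric QR out of one conjunct violates the Coordinate Structure Constraint.
Hence only narrow scope for *each report* (under *three pianists*) survives.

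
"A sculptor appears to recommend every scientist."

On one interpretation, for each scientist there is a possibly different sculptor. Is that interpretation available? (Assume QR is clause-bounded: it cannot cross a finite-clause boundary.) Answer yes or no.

The paraphrase describes the scope ordering *every scientist* > *a sculptor*.
Raising constructions are monoclausal for scope purposes; *every scientist* is not separated from *a sculptor* by any island.
Since no island is crossed, the inverse ordering is licensed alongside surface scope.
So *every scientist* > *a sculptor* is among the available readings.

Yes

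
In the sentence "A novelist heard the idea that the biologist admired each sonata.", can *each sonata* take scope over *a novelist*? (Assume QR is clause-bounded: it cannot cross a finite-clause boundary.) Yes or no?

No

*each sonata* occurs within the complex NP *the idea that the biologist admired each sonata*.
A that-clause complement to a noun is an island; QR cannot cross the NP boundary.
So *each sonata* cannot raise high enough to outscope *a novelist*; only the surface ordering *a novelist* > *each sonata* is available.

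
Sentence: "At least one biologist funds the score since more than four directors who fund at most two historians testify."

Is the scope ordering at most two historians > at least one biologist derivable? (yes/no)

No

*at most two historians* is embedded in the relative clause *who fund at most two historians*, which is itself inside the adjunct *since more than four directors who fund at most two historians testify*.
Both the relative clause and the enclosing adjunct are scope islands; QR cannot cross either.
There is no licit LF on which *at most two historians* c-commands *at least one biologist*.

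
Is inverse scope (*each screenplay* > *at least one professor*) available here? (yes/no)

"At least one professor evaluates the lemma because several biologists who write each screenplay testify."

No

*each screenplay* occurs within the relative clause *who write each screenplay*, which is itself inside the adjunct *because several biologists who write each screenplay testify*.
Two island boundaries intervene — the relative clause and the adjunct. Either alone would block QR.
There is no licit LF on which *each screenplay* c-commands *at least one professor*.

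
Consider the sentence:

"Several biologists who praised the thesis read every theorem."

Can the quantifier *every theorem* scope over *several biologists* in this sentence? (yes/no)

Although the sentence contains a relative clause (*who praised the thesis*), *every theorem* is outside it, in the matrix VP.
With no island boundary between them, the object can take inverse scope over the subject via ordinary QR within the clause.

Yes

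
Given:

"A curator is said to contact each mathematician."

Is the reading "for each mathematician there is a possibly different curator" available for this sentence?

Yes

The paraphrase describes the scope ordering *each mathematician* > *a curator*.
Infinitival complements of raising predicates do not block QR; *each mathematician* and *a curator* are effectively clausemates.
Ordinary QR to a clause-peripheral position gives the wide-scope LF for the lower DP.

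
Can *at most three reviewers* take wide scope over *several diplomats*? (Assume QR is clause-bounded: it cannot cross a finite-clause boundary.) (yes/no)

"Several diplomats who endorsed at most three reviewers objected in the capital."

No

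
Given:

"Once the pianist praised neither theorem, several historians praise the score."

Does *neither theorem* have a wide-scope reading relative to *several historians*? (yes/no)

No

*neither theorem* is embedded in the adjunct clause *once the pianist praised neither theorem*.
Adjuncts are opaque for quantifier raising; a quantifier in an adjunct stays inside it.
The ordering *neither theorem* > *several historians* is therefore underivable.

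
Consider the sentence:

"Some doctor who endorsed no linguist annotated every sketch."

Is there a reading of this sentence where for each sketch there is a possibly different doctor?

The described interpretation is the *every sketch* > *some doctor* scoping.
The RC *who endorsed no linguist* is an island, but *every sketch* is not inside it — it is the matrix object, a clausemate of *some doctor*.
Clause-internal QR can adjoin the lower DP above the subject, yielding the inverse reading.

Yes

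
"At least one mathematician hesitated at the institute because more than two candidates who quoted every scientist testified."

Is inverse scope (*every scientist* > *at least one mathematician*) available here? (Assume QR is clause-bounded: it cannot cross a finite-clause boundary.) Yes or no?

No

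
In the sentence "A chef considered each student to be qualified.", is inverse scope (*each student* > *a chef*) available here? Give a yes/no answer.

Yes

ECM infinitives lack a CP barrier, so *each student* can QR over the matrix subject *a chef*.
QR within a single clause is free, so the lower quantifier may take scope over the higher one.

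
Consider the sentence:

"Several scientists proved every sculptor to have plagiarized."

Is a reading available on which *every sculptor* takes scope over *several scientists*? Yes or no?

Yes

The ECM infinitive is scope-transparent — *every sculptor* is free to raise above *several scientists*.
Ordinary QR to a clause-peripheral position gives the wide-scope LF for the lower DP.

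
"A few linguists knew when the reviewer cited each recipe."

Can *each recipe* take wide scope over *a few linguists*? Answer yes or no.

*each recipe* is embedded in the embedded question *when the reviewer cited each recipe*.
Embedded wh-clauses are opaque for QR, so the quantifier stays inside the question.
So the wide-scope reading for *each recipe* is blocked.

No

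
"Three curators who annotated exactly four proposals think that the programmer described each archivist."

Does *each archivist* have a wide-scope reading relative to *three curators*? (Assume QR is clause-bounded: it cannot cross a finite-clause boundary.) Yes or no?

Structurally, *each archivist* is inside the finite complement clause *that the programmer described each archivist*.
QR is clause-bounded, so the finite complement is a scope island for the embedded quantifier.
Hence only narrow scope for *each archivist* (under *three curators*) survives.

No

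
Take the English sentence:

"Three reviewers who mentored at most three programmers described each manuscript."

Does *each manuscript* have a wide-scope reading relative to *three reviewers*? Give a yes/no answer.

Yes

*each manuscript* sits in the matrix clause, not in the relative clause on *three reviewers*.
With no island boundary between them, the object can take inverse scope over the subject via ordinary QR within the clause.
So *each manuscript* > *three reviewers* is among the available readings.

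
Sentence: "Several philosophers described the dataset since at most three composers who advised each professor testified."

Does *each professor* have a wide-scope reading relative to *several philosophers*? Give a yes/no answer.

No

*each professor* occurs within the relative clause *who advised each professor*, which is itself inside the adjunct *since at most three composers who advised each professor testified*.
The quantifier would have to escape first the RC and then the adjunct — two independent island violations.
*each professor* > *several philosophers* would require crossing that boundary, which is illicit.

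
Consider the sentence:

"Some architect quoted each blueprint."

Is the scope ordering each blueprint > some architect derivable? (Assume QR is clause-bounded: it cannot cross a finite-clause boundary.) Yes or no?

Yes

*each blueprint* and *some architect* are in the same minimal clause.
Nothing blocks QR of the lower DP to a position above the higher one, so inverse scope is available.
So *each blueprint* > *some architect* is among the available readings.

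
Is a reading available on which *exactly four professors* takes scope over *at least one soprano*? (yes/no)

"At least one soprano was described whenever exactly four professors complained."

No

The DP *exactly four professors* is contained in the adjunct clause *whenever exactly four professors complained*.
Adverbial clauses are not L-marked, so they are barriers for QR — the quantifier cannot escape the adjunct.
So *exactly four professors* cannot raise high enough to outscope *at least one soprano*; only the surface ordering *at least one soprano* > *exactly four professors* is available.
(Only the surface reading survives: one fixed soprano with respect to all the relevant professors.)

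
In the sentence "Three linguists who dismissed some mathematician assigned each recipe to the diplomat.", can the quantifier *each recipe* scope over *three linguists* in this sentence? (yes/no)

Yes

The relative clause *who dismissed some mathematician* modifies *three linguists*, but *each recipe* is not inside that relative clause — it is an argument of the matrix verb.
No island intervenes, so both surface and inverse scope are derivable.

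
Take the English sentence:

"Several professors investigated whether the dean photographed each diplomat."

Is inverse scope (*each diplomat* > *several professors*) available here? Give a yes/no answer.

The DP *each diplomat* is contained in the embedded question *whether the dean photographed each diplomat*.
The wh-island constraint blocks QR out of an embedded interrogative.
So *each diplomat* cannot raise to a position above *several professors*.

No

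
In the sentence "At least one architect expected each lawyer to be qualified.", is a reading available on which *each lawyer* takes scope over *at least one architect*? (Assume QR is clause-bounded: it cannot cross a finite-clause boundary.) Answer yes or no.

The ECM infinitive is scope-transparent — *each lawyer* is free to raise above *at least one architect*.
Nothing blocks QR of the lower DP to a position above the higher one, so inverse scope is available.
The sentence is scopally ambiguous between *at least one architect* > *each lawyer* and *each lawyer* > *at least one architect*.

Yes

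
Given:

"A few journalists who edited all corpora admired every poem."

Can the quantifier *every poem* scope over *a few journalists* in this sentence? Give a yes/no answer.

*every poem* sits in the matrix clause, not in the relative clause on *a few journalists*.
QR within a single clause is free, so the lower quantifier may take scope over the higher one.
The sentence is scopally ambiguous between *a few journalists* > *every poem* and *every poem* > *a few journalists*.

Yes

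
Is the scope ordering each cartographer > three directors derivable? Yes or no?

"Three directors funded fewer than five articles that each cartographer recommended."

Structurally, *each cartographer* is inside the relative clause *that each cartographer recommended* modifying *fewer than five articles*.
The relative clause forms an island for QR, so the quantifier is confined to the head noun's restrictor.
So *each cartographer* cannot raise to a position above *three directors*.

No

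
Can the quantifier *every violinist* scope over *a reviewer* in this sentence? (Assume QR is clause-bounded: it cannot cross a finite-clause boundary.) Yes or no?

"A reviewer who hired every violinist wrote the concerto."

No

The DP *every violinist* is contained in the relative clause *who hired every violinist*.
Quantifiers inside a relative clause are trapped there; the RC boundary blocks QR.
*every violinist* > *a reviewer* would require crossing that boundary, which is illicit.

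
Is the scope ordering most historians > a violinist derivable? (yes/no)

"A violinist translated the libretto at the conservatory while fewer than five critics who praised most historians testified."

The target quantifier *most historians* is part of the relative clause *who praised most historians*, which is itself inside the adjunct *while fewer than five critics who praised most historians testified*.
Even if one barrier were somehow void, the other would still block QR.
The inverse ordering *most historians* > *a violinist* is therefore underivable.
(Only the surface reading survives: one fixed violinist with respect to all the relevant historians.)

No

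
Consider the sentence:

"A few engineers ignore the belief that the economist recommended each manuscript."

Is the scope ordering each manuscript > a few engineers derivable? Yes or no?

The target quantifier *each manuscript* is part of the complex NP *the belief that the economist recommended each manuscript*.
Since the clause is the complement of a nominal head, the CNPC blocks scope extraction.
So the wide-scope reading for *each manuscript* is blocked.

No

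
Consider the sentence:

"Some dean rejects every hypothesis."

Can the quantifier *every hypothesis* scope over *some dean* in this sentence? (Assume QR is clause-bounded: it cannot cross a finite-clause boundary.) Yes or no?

Yes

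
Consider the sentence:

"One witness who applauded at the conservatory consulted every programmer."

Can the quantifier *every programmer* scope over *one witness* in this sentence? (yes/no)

The relative clause *who applauded at the conservatory* modifies *one witness*, but *every programmer* is not inside that relative clause — it is an argument of the matrix verb.
Nothing blocks QR of the lower DP to a position above the higher one, so inverse scope is available.

Yes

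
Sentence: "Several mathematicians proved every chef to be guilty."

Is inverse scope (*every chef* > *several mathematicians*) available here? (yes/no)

Yes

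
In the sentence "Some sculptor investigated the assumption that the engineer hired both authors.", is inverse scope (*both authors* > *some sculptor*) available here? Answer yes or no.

*both authors* sits inside the complex NP *the assumption that the engineer hired both authors*.
A that-clause complement to a noun is an island; QR cannot cross the NP boundary.
So the wide-scope reading for *both authors* is blocked.

No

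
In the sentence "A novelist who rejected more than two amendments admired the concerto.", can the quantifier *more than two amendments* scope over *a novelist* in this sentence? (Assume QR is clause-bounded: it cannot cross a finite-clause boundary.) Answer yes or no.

No

*more than two amendments* occurs within the relative clause *who rejected more than two amendments*.
The relative clause forms an island for QR, so the quantifier is confined to the head noun's restrictor.
So the wide-scope reading for *more than two amendments* is blocked.
(Only the surface reading survives: one fixed novelist with respect to all the relevant amendments.)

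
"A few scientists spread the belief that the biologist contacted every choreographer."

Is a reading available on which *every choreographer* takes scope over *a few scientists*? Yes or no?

*every choreographer* sits inside the complex NP *the belief that the biologist contacted every choreographer*.
A that-clause complement to a noun is an island; QR cannot cross the NP boundary.
The inverse ordering *every choreographer* > *a few scientists* is therefore underivable.

No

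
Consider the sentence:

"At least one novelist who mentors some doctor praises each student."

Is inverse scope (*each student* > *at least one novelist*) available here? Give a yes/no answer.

*each student* is a matrix argument; only *at least one novelist* is modified by the relative clause *who mentors some doctor*, so the RC island is irrelevant to the target quantifier.
Since no island is crossed, the inverse ordering is licensed alongside surface scope.

Yes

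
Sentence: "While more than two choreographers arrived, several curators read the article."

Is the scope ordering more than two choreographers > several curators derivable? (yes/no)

*more than two choreographers* occurs within the adjunct clause *while more than two choreographers arrived*.
Adjuncts are opaque for quantifier raising; a quantifier in an adjunct stays inside it.
*more than two choreographers* > *several curators* would require crossing that boundary, which is illicit.

No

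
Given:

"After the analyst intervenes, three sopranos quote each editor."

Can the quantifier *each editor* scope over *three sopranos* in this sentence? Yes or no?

Yes

The adjunct clause does not contain *each editor*, which is the matrix object.
No island intervenes, so both surface and inverse scope are derivable.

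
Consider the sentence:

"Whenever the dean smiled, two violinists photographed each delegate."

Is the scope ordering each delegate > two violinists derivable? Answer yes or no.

Yes

The adjunct island is irrelevant here — *each delegate* and *two violinists* are both in the matrix clause.
Clause-internal QR can adjoin the lower DP above the subject, yielding the inverse reading.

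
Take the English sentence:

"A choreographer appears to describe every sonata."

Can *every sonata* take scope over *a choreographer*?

Infinitival complements of raising predicates do not block QR; *every sonata* and *a choreographer* are effectively clausemates.
QR within a single clause is free, so the lower quantifier may take scope over the higher one.

Yes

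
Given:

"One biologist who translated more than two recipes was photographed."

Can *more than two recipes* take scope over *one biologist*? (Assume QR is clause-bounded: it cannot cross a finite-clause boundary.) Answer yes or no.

The DP *more than two recipes* is contained in the relative clause *who translated more than two recipes*.
Relative clauses block scope extraction: QR cannot target a position outside the modified NP.
So *more than two recipes* cannot raise high enough to outscope *one biologist*; only the surface ordering *one biologist* > *more than two recipes* is available.
(Only the surface reading survives: one fixed biologist with respect to all the relevant recipes.)

No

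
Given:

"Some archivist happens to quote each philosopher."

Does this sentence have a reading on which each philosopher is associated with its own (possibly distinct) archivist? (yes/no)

The described interpretation is the *each philosopher* > *some archivist* scoping.
*each philosopher* is the object of the infinitival complement of a raising predicate; raising infinitives are transparent for QR, so the two DPs are in effect clausemates.
No island intervenes, so both surface and inverse scope are derivable.
Both orderings are possible: *some archivist* > *each philosopher* and *each philosopher* > *some archivist*.

Yes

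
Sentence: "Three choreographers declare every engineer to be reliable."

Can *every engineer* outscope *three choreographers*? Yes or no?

*every engineer* is an ECM subject; ECM complements are not islands, and the embedded quantifier may take matrix scope.
No island intervenes, so both surface and inverse scope are derivable.

Yes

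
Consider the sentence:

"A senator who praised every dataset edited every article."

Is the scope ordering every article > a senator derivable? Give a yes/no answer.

Yes

The RC *who praised every dataset* is an island, but *every article* is not inside it — it is the matrix object, a clausemate of *a senator*.
Since no island is crossed, the inverse ordering is licensed alongside surface scope.
So *every article* > *a senator* is among the available readings.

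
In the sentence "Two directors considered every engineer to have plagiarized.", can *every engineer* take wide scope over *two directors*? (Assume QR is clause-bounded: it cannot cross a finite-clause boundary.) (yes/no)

Yes

*every engineer* is an ECM subject; ECM complements are not islands, and the embedded quantifier may take matrix scope.
QR within a single clause is free, so the lower quantifier may take scope over the higher one.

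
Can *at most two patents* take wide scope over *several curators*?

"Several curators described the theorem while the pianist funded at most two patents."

No

*at most two patents* is embedded in the adjunct clause *while the pianist funded at most two patents*.
Scope out of an adjunct clause is unavailable: QR respects the adjunct-island constraint.
*at most two patents* > *several curators* would require crossing that boundary, which is illicit.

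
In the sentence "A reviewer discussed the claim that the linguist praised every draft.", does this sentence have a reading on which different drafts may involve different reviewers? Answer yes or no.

No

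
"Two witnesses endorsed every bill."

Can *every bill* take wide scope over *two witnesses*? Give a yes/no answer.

Yes

*every bill* is the matrix object and *two witnesses* the matrix subject; the two are clausemates.
No island intervenes, so both surface and inverse scope are derivable.
So *every bill* > *two witnesses* is among the available readings.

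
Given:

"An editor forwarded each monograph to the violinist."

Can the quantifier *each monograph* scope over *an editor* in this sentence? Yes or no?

*each monograph* and *an editor* are in the same minimal clause.
With no island boundary between them, the object can take inverse scope over the subject via ordinary QR within the clause.

Yes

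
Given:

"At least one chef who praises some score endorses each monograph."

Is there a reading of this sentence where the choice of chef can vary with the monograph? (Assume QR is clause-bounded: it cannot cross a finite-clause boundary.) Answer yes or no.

Yes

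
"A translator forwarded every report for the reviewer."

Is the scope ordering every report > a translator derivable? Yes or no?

Yes

Both DPs are arguments of the same predicate; there is no clause or island boundary between them.
Ordinary QR to a clause-peripheral position gives the wide-scope LF for the lower DP.
Both orderings are possible: *a translator* > *every report* and *every report* > *a translator*.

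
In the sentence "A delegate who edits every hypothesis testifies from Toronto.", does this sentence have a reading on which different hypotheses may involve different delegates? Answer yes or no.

That reading corresponds to *every hypothesis* > *a delegate*.
*every hypothesis* occurs within the relative clause *who edits every hypothesis*.
The relative clause forms an island for QR, so the quantifier is confined to the head noun's restrictor.
So *every hypothesis* cannot raise high enough to outscope *a delegate*; only the surface ordering *a delegate* > *every hypothesis* is available.

No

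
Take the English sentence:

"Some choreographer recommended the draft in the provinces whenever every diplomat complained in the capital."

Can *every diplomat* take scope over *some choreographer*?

*every diplomat* is embedded in the adjunct clause *whenever every diplomat complained in the capital*.
Adjuncts are opaque for quantifier raising; a quantifier in an adjunct stays inside it.
Hence only narrow scope for *every diplomat* (under *some choreographer*) survives.
(Only the surface reading survives: one fixed choreographer with respect to all the relevant diplomats.)

No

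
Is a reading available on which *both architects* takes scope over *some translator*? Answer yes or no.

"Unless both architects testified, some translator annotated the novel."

No

*both architects* occurs within the adjunct clause *unless both architects testified*.
Scope out of an adjunct clause is unavailable: QR respects the adjunct-island constraint.
So the wide-scope reading for *both architects* is blocked.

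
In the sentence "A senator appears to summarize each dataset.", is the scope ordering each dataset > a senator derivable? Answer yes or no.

Yes

*each dataset* is inside a raising infinitive, which is transparent to QR (no CP barrier), so it behaves as a matrix argument.
No island intervenes, so both surface and inverse scope are derivable.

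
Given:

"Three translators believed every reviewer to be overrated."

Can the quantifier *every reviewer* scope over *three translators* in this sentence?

ECM infinitives lack a CP barrier, so *every reviewer* can QR over the matrix subject *three translators*.
With no island boundary between them, the object can take inverse scope over the subject via ordinary QR within the clause.
The sentence is scopally ambiguous between *three translators* > *every reviewer* and *every reviewer* > *three translators*.

Yes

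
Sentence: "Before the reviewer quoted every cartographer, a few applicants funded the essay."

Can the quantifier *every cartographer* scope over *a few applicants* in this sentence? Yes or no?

The DP *every cartographer* is contained in the adjunct clause *before the reviewer quoted every cartographer*.
Since the clause is an adjunct (not a complement), the Adjunct Condition blocks QR across its edge.
There is no licit LF on which *every cartographer* c-commands *a few applicants*.

No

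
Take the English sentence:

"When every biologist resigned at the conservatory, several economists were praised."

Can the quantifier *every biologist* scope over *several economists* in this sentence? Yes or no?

Structurally, *every biologist* is inside the adjunct clause *when every biologist resigned at the conservatory*.
The adjunct-island constraint bars QR out of an adverbial clause.
*every biologist* > *several economists* would require crossing that boundary, which is illicit.

No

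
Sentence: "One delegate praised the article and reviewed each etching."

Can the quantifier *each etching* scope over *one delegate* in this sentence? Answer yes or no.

*each etching* sits inside one conjunct of the coordinate structure (*reviewed each etching*).
A quantifier cannot raise out of one conjunct of a coordination across the whole coordinate structure — the CSC applies to QR.
The inverse ordering *each etching* > *one delegate* is therefore underivable.

No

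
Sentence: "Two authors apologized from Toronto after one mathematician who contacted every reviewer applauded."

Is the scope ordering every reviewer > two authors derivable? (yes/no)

No

Structurally, *every reviewer* is inside the relative clause *who contacted every reviewer*, which is itself inside the adjunct *after one mathematician who contacted every reviewer applauded*.
Nested islands: the RC island is itself inside an adjunct island, so wide scope is doubly excluded.
Hence only narrow scope for *every reviewer* (under *two authors*) survives.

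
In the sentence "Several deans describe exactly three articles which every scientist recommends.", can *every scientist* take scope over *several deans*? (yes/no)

No

*every scientist* is embedded in the relative clause *which every scientist recommends* modifying *exactly three articles*.
Relative clauses are scope islands: a quantifier cannot QR out of a relative clause to take scope in the matrix clause.
So the wide-scope reading for *every scientist* is blocked.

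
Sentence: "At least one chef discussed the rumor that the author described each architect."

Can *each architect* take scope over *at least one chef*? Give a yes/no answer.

The target quantifier *each architect* is part of the complex NP *the rumor that the author described each architect*.
Noun-complement clauses are scope islands (the Complex NP Constraint): a quantifier inside one cannot scope into the matrix.
There is no licit LF on which *each architect* c-commands *at least one chef*.
(Only the surface reading survives: one fixed chef with respect to all the relevant architects.)

No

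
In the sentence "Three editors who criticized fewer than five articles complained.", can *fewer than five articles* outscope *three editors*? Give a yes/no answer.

Structurally, *fewer than five articles* is inside the relative clause *who criticized fewer than five articles*.
Relative clauses block scope extraction: QR cannot target a position outside the modified NP.
So *fewer than five articles* cannot raise high enough to outscope *three editors*; only the surface ordering *three editors* > *fewer than five articles* is available.

No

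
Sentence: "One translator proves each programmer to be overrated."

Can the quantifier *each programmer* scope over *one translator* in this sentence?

This is an ECM construction: *each programmer* is the infinitival subject, Case-marked by the matrix verb, and the infinitive is transparent for QR.
QR within a single clause is free, so the lower quantifier may take scope over the higher one.

Yes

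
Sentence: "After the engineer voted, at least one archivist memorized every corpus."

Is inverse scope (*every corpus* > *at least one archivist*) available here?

Yes

The adjunct clause does not contain *every corpus*, which is the matrix object.
Since no island is crossed, the inverse ordering is licensed alongside surface scope.
So *every corpus* > *at least one archivist* is among the available readings.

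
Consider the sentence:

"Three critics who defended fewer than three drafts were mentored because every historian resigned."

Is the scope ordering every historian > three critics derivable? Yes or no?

The target quantifier *every historian* is part of the adjunct clause *because every historian resigned*.
Adverbial clauses are not L-marked, so they are barriers for QR — the quantifier cannot escape the adjunct.
So *every historian* cannot raise high enough to outscope *three critics*; only the surface ordering *three critics* > *every historian* is available.

No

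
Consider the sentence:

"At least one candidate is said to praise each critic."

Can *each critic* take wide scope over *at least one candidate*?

*each critic* is the object of the infinitival complement of a raising predicate; raising infinitives are transparent for QR, so the two DPs are in effect clausemates.
With no island boundary between them, the object can take inverse scope over the subject via ordinary QR within the clause.
The sentence is scopally ambiguous between *at least one candidate* > *each critic* and *each critic* > *at least one candidate*.

Yes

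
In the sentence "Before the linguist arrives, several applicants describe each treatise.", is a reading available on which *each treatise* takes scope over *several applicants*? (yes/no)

Yes

Neither queried DP is inside the adjunct, so the adjunct-island constraint does not apply.
Ordinary QR to a clause-peripheral position gives the wide-scope LF for the lower DP.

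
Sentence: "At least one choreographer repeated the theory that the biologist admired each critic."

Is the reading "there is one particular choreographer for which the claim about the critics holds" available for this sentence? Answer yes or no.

Yes

This is the *at least one choreographer* > *each critic* reading.
Surface scope (*at least one choreographer* > *each critic*) is always derivable; islands only block QR, not in-situ interpretation.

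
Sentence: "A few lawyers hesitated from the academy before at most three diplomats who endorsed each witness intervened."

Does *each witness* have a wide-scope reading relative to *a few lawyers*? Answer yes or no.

No

*each witness* sits inside the relative clause *who endorsed each witness*, which is itself inside the adjunct *before at most three diplomats who endorsed each witness intervened*.
Both the relative clause and the enclosing adjunct are scope islands; QR cannot cross either.
Hence only narrow scope for *each witness* (under *a few lawyers*) survives.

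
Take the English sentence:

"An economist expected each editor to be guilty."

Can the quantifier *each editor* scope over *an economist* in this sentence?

Yes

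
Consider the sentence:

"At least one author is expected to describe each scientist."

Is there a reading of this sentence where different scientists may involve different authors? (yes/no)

The described interpretation is the *each scientist* > *at least one author* scoping.
*each scientist* is inside a raising infinitive, which is transparent to QR (no CP barrier), so it behaves as a matrix argument.
Since no island is crossed, the inverse ordering is licensed alongside surface scope.

Yes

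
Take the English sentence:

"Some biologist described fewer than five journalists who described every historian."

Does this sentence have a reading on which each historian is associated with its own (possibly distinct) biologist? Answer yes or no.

The paraphrase describes the scope ordering *every historian* > *some biologist*.
*every historian* sits inside the relative clause *who described every historian* modifying *fewer than five journalists*.
Quantifiers inside a relative clause are trapped there; the RC boundary blocks QR.
So *every historian* cannot raise to a position above *some biologist*.
(Only the surface reading survives: one fixed biologist with respect to all the relevant historians.)

No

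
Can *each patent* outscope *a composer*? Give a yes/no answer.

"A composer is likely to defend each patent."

Yes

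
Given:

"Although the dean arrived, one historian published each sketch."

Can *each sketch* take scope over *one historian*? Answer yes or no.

Yes

The adjunct island is irrelevant here — *each sketch* and *one historian* are both in the matrix clause.
With no island boundary between them, the object can take inverse scope over the subject via ordinary QR within the clause.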